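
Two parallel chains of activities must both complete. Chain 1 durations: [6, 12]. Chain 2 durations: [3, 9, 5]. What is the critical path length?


Path A total = 6 + 12 = 18
Path B total = 3 + 9 + 5 = 17
Critical path = longest path = max(18, 17) = 18

18


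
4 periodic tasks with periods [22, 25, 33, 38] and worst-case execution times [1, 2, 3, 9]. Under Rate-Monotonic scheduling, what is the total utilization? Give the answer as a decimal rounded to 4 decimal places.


Compute individual utilizations (exact fractions):
  Task 1: C/T = 1/22 (approx. 0.0455)
  Task 2: C/T = 2/25 (approx. 0.08)
  Task 3: C/T = 3/33 = 1/11 (approx. 0.0909)
  Task 4: C/T = 9/38 (approx. 0.2368)
Total utilization U = 1/22 + 2/25 + 1/11 + 9/38 = 2368/5225
Rounded to 4 decimal places: U = 0.4532
RM (Liu & Layland) bound for 4 tasks = 0.756828; compare with U = 2368/5225 (approx. 0.453206)
U <= bound, so schedulable by RM sufficient condition.

0.4532


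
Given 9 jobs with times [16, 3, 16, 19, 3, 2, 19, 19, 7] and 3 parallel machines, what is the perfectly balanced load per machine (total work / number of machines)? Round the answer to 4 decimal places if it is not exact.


Total processing time = 16 + 3 + 16 + 19 + 3 + 2 + 19 + 19 + 7 = 104
Number of machines = 3
Ideal balanced load = 104 / 3 = 34.6667

34.6667


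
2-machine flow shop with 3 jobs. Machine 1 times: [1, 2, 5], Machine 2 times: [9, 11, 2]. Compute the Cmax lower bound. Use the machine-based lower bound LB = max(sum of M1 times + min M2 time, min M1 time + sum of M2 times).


LB1 = sum(M1 times) + min(M2 times) = 8 + 2 = 10
LB2 = min(M1 times) + sum(M2 times) = 1 + 22 = 23
Lower bound = max(LB1, LB2) = max(10, 23) = 23

23


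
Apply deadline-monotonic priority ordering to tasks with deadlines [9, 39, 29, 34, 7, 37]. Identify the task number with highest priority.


Sort tasks by relative deadline (ascending):
  Task 5: deadline = 7
  Task 1: deadline = 9
  Task 3: deadline = 29
  Task 4: deadline = 34
  Task 6: deadline = 37
  Task 2: deadline = 39
Priority order (highest first): [5, 1, 3, 4, 6, 2]
Highest priority task = 5

5


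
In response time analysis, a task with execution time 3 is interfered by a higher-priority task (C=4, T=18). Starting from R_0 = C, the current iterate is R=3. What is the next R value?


R_next = C + ceil(R_prev / T_hp) * C_hp
ceil(3 / 18) = ceil(0.1667) = 1
Interference = 1 * 4 = 4
R_next = 3 + 4 = 7

7


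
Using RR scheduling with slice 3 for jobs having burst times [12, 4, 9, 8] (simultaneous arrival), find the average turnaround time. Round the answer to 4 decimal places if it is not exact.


Time quantum = 3
Execution trace:
  J1 runs 3 units, time = 3
  J2 runs 3 units, time = 6
  J3 runs 3 units, time = 9
  J4 runs 3 units, time = 12
  J1 runs 3 units, time = 15
  J2 runs 1 units, time = 16
  J3 runs 3 units, time = 19
  J4 runs 3 units, time = 22
  J1 runs 3 units, time = 25
  J3 runs 3 units, time = 28
  J4 runs 2 units, time = 30
  J1 runs 3 units, time = 33
Finish times: [33, 16, 28, 30]
Average turnaround = 107/4 = 26.75

26.75


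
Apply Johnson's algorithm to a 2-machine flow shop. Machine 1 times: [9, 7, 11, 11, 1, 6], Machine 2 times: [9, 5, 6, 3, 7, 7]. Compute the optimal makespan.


Apply Johnson's rule:
  Group 1 (a <= b): [(5, 1, 7), (6, 6, 7), (1, 9, 9)]
  Group 2 (a > b): [(3, 11, 6), (2, 7, 5), (4, 11, 3)]
Optimal job order: [5, 6, 1, 3, 2, 4]
Schedule:
  Job 5: M1 done at 1, M2 done at 8
  Job 6: M1 done at 7, M2 done at 15
  Job 1: M1 done at 16, M2 done at 25
  Job 3: M1 done at 27, M2 done at 33
  Job 2: M1 done at 34, M2 done at 39
  Job 4: M1 done at 45, M2 done at 48
Makespan = 48

48


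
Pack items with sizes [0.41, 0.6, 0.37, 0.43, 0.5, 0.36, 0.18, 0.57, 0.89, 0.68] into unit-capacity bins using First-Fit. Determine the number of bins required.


Place items sequentially using First-Fit:
  Item 0.41 -> new Bin 1
  Item 0.6 -> new Bin 2
  Item 0.37 -> Bin 1 (now 0.78)
  Item 0.43 -> new Bin 3
  Item 0.5 -> Bin 3 (now 0.93)
  Item 0.36 -> Bin 2 (now 0.96)
  Item 0.18 -> Bin 1 (now 0.96)
  Item 0.57 -> new Bin 4
  Item 0.89 -> new Bin 5
  Item 0.68 -> new Bin 6
Total bins used = 6

6


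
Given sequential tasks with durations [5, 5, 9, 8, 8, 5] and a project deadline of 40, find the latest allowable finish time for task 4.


LF(activity 4) = deadline - sum of successor durations
Successors: activities 5 through 6 with durations [8, 5]
Sum of successor durations = 13
LF = 40 - 13 = 27

27


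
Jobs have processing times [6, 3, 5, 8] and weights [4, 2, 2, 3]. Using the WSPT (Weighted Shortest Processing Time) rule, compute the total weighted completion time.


Compute p/w ratios and sort ascending (WSPT): [(6, 4), (3, 2), (5, 2), (8, 3)]
Compute weighted completion times:
  Job (p=6,w=4): C=6, w*C=4*6=24
  Job (p=3,w=2): C=9, w*C=2*9=18
  Job (p=5,w=2): C=14, w*C=2*14=28
  Job (p=8,w=3): C=22, w*C=3*22=66
Total weighted completion time = 136

136


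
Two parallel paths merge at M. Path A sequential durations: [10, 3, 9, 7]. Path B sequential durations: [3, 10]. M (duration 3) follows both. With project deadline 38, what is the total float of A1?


Forward pass: ES(A1) = sum of predecessors on chain A = 0
EF = ES + duration = 0 + 10 = 10
Backward pass: LF(M) = deadline = 38; LS(M) = 38 - 3 = 35
LF(A1) = LS(M) - sum(successors on chain A) = 35 - 19 = 16
LS = LF - duration = 16 - 10 = 6
Total float = LS - ES = 6 - 0 = 6

6


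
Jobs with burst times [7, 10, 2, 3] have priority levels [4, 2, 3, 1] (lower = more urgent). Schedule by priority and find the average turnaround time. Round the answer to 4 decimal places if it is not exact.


Sort by priority (ascending = highest first):
Order: [(1, 3), (2, 10), (3, 2), (4, 7)]
Completion times:
  Priority 1, burst=3, C=3
  Priority 2, burst=10, C=13
  Priority 3, burst=2, C=15
  Priority 4, burst=7, C=22
Average turnaround = 53/4 = 13.25

13.25


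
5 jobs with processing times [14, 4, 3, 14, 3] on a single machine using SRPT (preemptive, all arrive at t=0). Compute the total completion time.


Since all jobs arrive at t=0, SRPT equals SPT ordering.
SPT order: [3, 3, 4, 14, 14]
Completion times:
  Job 1: p=3, C=3
  Job 2: p=3, C=6
  Job 3: p=4, C=10
  Job 4: p=14, C=24
  Job 5: p=14, C=38
Total completion time = 3 + 6 + 10 + 24 + 38 = 81

81


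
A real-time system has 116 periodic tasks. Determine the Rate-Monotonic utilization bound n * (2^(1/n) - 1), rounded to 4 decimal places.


Compute 2^(1/116) = 1.0059932951
Subtract 1: 1.0059932951 - 1 = 0.0059932951
Multiply by n: 116 * 0.0059932951 = 0.6952222316
Round to 4 dp: 0.6952

0.6952


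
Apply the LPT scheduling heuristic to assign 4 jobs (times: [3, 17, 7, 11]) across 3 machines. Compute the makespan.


Sort jobs in decreasing order (LPT): [17, 11, 7, 3]
Assign each job to the least loaded machine:
  Machine 1: jobs [17], load = 17
  Machine 2: jobs [11], load = 11
  Machine 3: jobs [7, 3], load = 10
Makespan = max load = 17

17


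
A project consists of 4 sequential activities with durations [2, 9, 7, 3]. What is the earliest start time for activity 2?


Activity 2 starts after activities 1 through 1 complete.
Predecessor durations: [2]
ES = 2 = 2

2


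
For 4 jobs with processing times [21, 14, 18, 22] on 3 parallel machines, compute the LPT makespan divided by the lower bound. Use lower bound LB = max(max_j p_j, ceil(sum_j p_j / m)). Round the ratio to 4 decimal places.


LPT order: [22, 21, 18, 14]
Machine loads after assignment: [22, 21, 32]
LPT makespan = 32
Lower bound = max(max_job, ceil(total/3)) = max(22, 25) = 25
Ratio = 32 / 25 = 1.28

1.28


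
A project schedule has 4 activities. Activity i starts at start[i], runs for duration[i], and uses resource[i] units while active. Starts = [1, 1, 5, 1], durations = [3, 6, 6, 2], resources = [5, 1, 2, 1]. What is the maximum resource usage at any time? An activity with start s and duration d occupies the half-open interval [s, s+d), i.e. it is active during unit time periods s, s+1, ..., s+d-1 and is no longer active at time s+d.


Each activity i is active on [start_i, start_i + duration_i).
Compute total resource usage per time slot:
  t=0: active resources = [], total = 0
  t=1: active resources = [5, 1, 1], total = 7
  t=2: active resources = [5, 1, 1], total = 7
  t=3: active resources = [5, 1], total = 6
  t=4: active resources = [1], total = 1
  t=5: active resources = [1, 2], total = 3
  t=6: active resources = [1, 2], total = 3
  t=7: active resources = [2], total = 2
  t=8: active resources = [2], total = 2
  t=9: active resources = [2], total = 2
  t=10: active resources = [2], total = 2
Peak resource demand = 7

7


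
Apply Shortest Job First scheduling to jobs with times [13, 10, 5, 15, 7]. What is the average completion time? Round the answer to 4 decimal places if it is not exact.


SJF order (ascending): [5, 7, 10, 13, 15]
Completion times:
  Job 1: burst=5, C=5
  Job 2: burst=7, C=12
  Job 3: burst=10, C=22
  Job 4: burst=13, C=35
  Job 5: burst=15, C=50
Average completion = 124/5 = 24.8

24.8


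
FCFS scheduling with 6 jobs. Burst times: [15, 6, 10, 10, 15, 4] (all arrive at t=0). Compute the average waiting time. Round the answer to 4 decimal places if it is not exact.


FCFS order (as given): [15, 6, 10, 10, 15, 4]
Waiting times:
  Job 1: wait = 0
  Job 2: wait = 15
  Job 3: wait = 21
  Job 4: wait = 31
  Job 5: wait = 41
  Job 6: wait = 56
Sum of waiting times = 164
Average waiting time = 164/6 = 27.3333

27.3333


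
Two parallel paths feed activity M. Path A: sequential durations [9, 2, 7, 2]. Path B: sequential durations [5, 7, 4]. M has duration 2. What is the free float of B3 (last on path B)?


ES(B3) = sum of predecessors on chain B = 12
EF(B3) = ES + duration = 12 + 4 = 16
Successor of B3 is M. ES(M) = max(sum(A), sum(B)) = max(20, 16) = 20
Free float = ES(successor) - EF(current) = 20 - 16 = 4

4


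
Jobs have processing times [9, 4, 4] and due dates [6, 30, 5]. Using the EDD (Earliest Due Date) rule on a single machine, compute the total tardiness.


Sort by due date (EDD order): [(4, 5), (9, 6), (4, 30)]
Compute completion times and tardiness:
  Job 1: p=4, d=5, C=4, tardiness=max(0,4-5)=0
  Job 2: p=9, d=6, C=13, tardiness=max(0,13-6)=7
  Job 3: p=4, d=30, C=17, tardiness=max(0,17-30)=0
Total tardiness = 7

7


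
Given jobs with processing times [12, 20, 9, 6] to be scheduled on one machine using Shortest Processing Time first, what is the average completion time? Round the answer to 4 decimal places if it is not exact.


Sort jobs by processing time (SPT order): [6, 9, 12, 20]
Compute completion times sequentially:
  Job 1: processing = 6, completes at 6
  Job 2: processing = 9, completes at 15
  Job 3: processing = 12, completes at 27
  Job 4: processing = 20, completes at 47
Sum of completion times = 95
Average completion time = 95/4 = 23.75

23.75


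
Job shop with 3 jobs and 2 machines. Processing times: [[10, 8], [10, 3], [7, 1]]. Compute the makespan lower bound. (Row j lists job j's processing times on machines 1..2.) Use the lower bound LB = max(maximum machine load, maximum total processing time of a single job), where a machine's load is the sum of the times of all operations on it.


Machine loads:
  Machine 1: 10 + 10 + 7 = 27
  Machine 2: 8 + 3 + 1 = 12
Max machine load = 27
Job totals:
  Job 1: 18
  Job 2: 13
  Job 3: 8
Max job total = 18
Lower bound = max(27, 18) = 27

27


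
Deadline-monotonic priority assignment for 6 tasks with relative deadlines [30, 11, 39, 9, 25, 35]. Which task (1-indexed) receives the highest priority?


Sort tasks by relative deadline (ascending):
  Task 4: deadline = 9
  Task 2: deadline = 11
  Task 5: deadline = 25
  Task 1: deadline = 30
  Task 6: deadline = 35
  Task 3: deadline = 39
Priority order (highest first): [4, 2, 5, 1, 6, 3]
Highest priority task = 4

4


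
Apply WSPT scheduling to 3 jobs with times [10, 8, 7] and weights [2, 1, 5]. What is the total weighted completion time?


Compute p/w ratios and sort ascending (WSPT): [(7, 5), (10, 2), (8, 1)]
Compute weighted completion times:
  Job (p=7,w=5): C=7, w*C=5*7=35
  Job (p=10,w=2): C=17, w*C=2*17=34
  Job (p=8,w=1): C=25, w*C=1*25=25
Total weighted completion time = 94

94


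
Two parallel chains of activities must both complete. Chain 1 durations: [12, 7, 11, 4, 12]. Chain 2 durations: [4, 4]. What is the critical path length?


Path A total = 12 + 7 + 11 + 4 + 12 = 46
Path B total = 4 + 4 = 8
Critical path = longest path = max(46, 8) = 46

46


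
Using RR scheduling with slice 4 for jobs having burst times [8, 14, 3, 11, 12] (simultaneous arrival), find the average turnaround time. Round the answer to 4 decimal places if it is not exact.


Time quantum = 4
Execution trace:
  J1 runs 4 units, time = 4
  J2 runs 4 units, time = 8
  J3 runs 3 units, time = 11
  J4 runs 4 units, time = 15
  J5 runs 4 units, time = 19
  J1 runs 4 units, time = 23
  J2 runs 4 units, time = 27
  J4 runs 4 units, time = 31
  J5 runs 4 units, time = 35
  J2 runs 4 units, time = 39
  J4 runs 3 units, time = 42
  J5 runs 4 units, time = 46
  J2 runs 2 units, time = 48
Finish times: [23, 48, 11, 42, 46]
Average turnaround = 170/5 = 34.0

34.0


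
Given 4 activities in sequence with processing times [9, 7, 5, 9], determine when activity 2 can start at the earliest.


Activity 2 starts after activities 1 through 1 complete.
Predecessor durations: [9]
ES = 9 = 9

9


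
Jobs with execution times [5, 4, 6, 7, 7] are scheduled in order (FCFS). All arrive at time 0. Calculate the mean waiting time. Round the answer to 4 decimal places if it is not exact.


FCFS order (as given): [5, 4, 6, 7, 7]
Waiting times:
  Job 1: wait = 0
  Job 2: wait = 5
  Job 3: wait = 9
  Job 4: wait = 15
  Job 5: wait = 22
Sum of waiting times = 51
Average waiting time = 51/5 = 10.2

10.2


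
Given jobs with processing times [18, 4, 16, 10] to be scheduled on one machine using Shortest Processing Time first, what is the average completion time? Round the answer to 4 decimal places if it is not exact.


Sort jobs by processing time (SPT order): [4, 10, 16, 18]
Compute completion times sequentially:
  Job 1: processing = 4, completes at 4
  Job 2: processing = 10, completes at 14
  Job 3: processing = 16, completes at 30
  Job 4: processing = 18, completes at 48
Sum of completion times = 96
Average completion time = 96/4 = 24.0

24.0


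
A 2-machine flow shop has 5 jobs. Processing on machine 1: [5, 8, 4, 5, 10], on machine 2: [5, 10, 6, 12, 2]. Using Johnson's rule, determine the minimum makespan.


Apply Johnson's rule:
  Group 1 (a <= b): [(3, 4, 6), (1, 5, 5), (4, 5, 12), (2, 8, 10)]
  Group 2 (a > b): [(5, 10, 2)]
Optimal job order: [3, 1, 4, 2, 5]
Schedule:
  Job 3: M1 done at 4, M2 done at 10
  Job 1: M1 done at 9, M2 done at 15
  Job 4: M1 done at 14, M2 done at 27
  Job 2: M1 done at 22, M2 done at 37
  Job 5: M1 done at 32, M2 done at 39
Makespan = 39

39


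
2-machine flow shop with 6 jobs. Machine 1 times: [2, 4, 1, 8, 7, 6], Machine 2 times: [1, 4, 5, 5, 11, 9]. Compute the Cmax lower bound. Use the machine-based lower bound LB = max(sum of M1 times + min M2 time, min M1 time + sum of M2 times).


LB1 = sum(M1 times) + min(M2 times) = 28 + 1 = 29
LB2 = min(M1 times) + sum(M2 times) = 1 + 35 = 36
Lower bound = max(LB1, LB2) = max(29, 36) = 36

36


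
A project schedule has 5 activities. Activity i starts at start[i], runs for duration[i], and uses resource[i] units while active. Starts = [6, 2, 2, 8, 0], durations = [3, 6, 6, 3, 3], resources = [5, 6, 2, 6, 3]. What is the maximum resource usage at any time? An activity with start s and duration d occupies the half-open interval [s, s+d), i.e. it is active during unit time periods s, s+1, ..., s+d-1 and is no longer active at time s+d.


Each activity i is active on [start_i, start_i + duration_i).
Compute total resource usage per time slot:
  t=0: active resources = [3], total = 3
  t=1: active resources = [3], total = 3
  t=2: active resources = [6, 2, 3], total = 11
  t=3: active resources = [6, 2], total = 8
  t=4: active resources = [6, 2], total = 8
  t=5: active resources = [6, 2], total = 8
  t=6: active resources = [5, 6, 2], total = 13
  t=7: active resources = [5, 6, 2], total = 13
  t=8: active resources = [5, 6], total = 11
  t=9: active resources = [6], total = 6
  t=10: active resources = [6], total = 6
Peak resource demand = 13

13


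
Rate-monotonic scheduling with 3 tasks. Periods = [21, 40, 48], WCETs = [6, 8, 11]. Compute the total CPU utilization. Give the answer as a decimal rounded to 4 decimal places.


Compute individual utilizations (exact fractions):
  Task 1: C/T = 6/21 = 2/7 (approx. 0.2857)
  Task 2: C/T = 8/40 = 1/5 (approx. 0.2)
  Task 3: C/T = 11/48 (approx. 0.2292)
Total utilization U = 2/7 + 1/5 + 11/48 = 1201/1680
Rounded to 4 decimal places: U = 0.7149
RM (Liu & Layland) bound for 3 tasks = 0.779763; compare with U = 1201/1680 (approx. 0.714881)
U <= bound, so schedulable by RM sufficient condition.

0.7149


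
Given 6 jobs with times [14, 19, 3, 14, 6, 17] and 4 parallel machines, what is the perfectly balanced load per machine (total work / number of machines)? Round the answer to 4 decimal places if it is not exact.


Total processing time = 14 + 19 + 3 + 14 + 6 + 17 = 73
Number of machines = 4
Ideal balanced load = 73 / 4 = 18.25

18.25


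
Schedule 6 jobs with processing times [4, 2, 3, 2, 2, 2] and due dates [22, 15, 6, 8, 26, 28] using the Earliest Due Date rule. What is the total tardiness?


Sort by due date (EDD order): [(3, 6), (2, 8), (2, 15), (4, 22), (2, 26), (2, 28)]
Compute completion times and tardiness:
  Job 1: p=3, d=6, C=3, tardiness=max(0,3-6)=0
  Job 2: p=2, d=8, C=5, tardiness=max(0,5-8)=0
  Job 3: p=2, d=15, C=7, tardiness=max(0,7-15)=0
  Job 4: p=4, d=22, C=11, tardiness=max(0,11-22)=0
  Job 5: p=2, d=26, C=13, tardiness=max(0,13-26)=0
  Job 6: p=2, d=28, C=15, tardiness=max(0,15-28)=0
Total tardiness = 0

0


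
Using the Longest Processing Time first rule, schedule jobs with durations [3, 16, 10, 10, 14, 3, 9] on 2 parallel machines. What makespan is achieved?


Sort jobs in decreasing order (LPT): [16, 14, 10, 10, 9, 3, 3]
Assign each job to the least loaded machine:
  Machine 1: jobs [16, 10, 3, 3], load = 32
  Machine 2: jobs [14, 10, 9], load = 33
Makespan = max load = 33

33


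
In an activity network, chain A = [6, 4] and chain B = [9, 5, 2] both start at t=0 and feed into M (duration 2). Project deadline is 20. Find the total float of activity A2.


Forward pass: ES(A2) = sum of predecessors on chain A = 6
EF = ES + duration = 6 + 4 = 10
Backward pass: LF(M) = deadline = 20; LS(M) = 20 - 2 = 18
LF(A2) = LS(M) - sum(successors on chain A) = 18 - 0 = 18
LS = LF - duration = 18 - 4 = 14
Total float = LS - ES = 14 - 6 = 8

8


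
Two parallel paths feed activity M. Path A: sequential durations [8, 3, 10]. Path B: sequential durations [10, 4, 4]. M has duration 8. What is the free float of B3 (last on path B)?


ES(B3) = sum of predecessors on chain B = 14
EF(B3) = ES + duration = 14 + 4 = 18
Successor of B3 is M. ES(M) = max(sum(A), sum(B)) = max(21, 18) = 21
Free float = ES(successor) - EF(current) = 21 - 18 = 3

3


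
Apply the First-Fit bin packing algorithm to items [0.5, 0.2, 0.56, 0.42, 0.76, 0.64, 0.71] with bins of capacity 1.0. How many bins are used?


Place items sequentially using First-Fit:
  Item 0.5 -> new Bin 1
  Item 0.2 -> Bin 1 (now 0.7)
  Item 0.56 -> new Bin 2
  Item 0.42 -> Bin 2 (now 0.98)
  Item 0.76 -> new Bin 3
  Item 0.64 -> new Bin 4
  Item 0.71 -> new Bin 5
Total bins used = 5

5


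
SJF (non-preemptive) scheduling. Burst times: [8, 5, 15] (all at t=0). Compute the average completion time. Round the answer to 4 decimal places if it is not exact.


SJF order (ascending): [5, 8, 15]
Completion times:
  Job 1: burst=5, C=5
  Job 2: burst=8, C=13
  Job 3: burst=15, C=28
Average completion = 46/3 = 15.3333

15.3333


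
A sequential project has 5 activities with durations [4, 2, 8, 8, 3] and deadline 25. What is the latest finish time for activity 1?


LF(activity 1) = deadline - sum of successor durations
Successors: activities 2 through 5 with durations [2, 8, 8, 3]
Sum of successor durations = 21
LF = 25 - 21 = 4

4


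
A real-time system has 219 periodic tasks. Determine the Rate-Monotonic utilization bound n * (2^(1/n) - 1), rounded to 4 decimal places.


Compute 2^(1/219) = 1.0031700697
Subtract 1: 1.0031700697 - 1 = 0.0031700697
Multiply by n: 219 * 0.0031700697 = 0.6942452643
Round to 4 dp: 0.6942

0.6942


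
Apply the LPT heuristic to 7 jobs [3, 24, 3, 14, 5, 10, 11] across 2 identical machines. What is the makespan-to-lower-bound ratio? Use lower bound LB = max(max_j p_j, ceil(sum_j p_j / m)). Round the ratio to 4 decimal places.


LPT order: [24, 14, 11, 10, 5, 3, 3]
Machine loads after assignment: [34, 36]
LPT makespan = 36
Lower bound = max(max_job, ceil(total/2)) = max(24, 35) = 35
Ratio = 36 / 35 = 1.0286

1.0286


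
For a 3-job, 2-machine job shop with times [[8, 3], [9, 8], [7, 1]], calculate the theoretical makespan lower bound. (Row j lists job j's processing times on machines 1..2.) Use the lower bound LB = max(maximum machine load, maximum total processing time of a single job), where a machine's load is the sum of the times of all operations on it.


Machine loads:
  Machine 1: 8 + 9 + 7 = 24
  Machine 2: 3 + 8 + 1 = 12
Max machine load = 24
Job totals:
  Job 1: 11
  Job 2: 17
  Job 3: 8
Max job total = 17
Lower bound = max(24, 17) = 24

24


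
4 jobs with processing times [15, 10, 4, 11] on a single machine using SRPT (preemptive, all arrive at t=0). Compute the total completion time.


Since all jobs arrive at t=0, SRPT equals SPT ordering.
SPT order: [4, 10, 11, 15]
Completion times:
  Job 1: p=4, C=4
  Job 2: p=10, C=14
  Job 3: p=11, C=25
  Job 4: p=15, C=40
Total completion time = 4 + 14 + 25 + 40 = 83

83


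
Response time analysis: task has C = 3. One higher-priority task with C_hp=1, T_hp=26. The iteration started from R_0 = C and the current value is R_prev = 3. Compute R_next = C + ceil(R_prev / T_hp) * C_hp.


R_next = C + ceil(R_prev / T_hp) * C_hp
ceil(3 / 26) = ceil(0.1154) = 1
Interference = 1 * 1 = 1
R_next = 3 + 1 = 4

4


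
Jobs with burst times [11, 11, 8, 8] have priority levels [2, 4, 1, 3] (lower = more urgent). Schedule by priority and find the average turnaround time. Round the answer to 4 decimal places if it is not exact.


Sort by priority (ascending = highest first):
Order: [(1, 8), (2, 11), (3, 8), (4, 11)]
Completion times:
  Priority 1, burst=8, C=8
  Priority 2, burst=11, C=19
  Priority 3, burst=8, C=27
  Priority 4, burst=11, C=38
Average turnaround = 92/4 = 23.0

23.0


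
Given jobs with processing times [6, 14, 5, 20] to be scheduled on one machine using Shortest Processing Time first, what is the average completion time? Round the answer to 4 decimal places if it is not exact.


Sort jobs by processing time (SPT order): [5, 6, 14, 20]
Compute completion times sequentially:
  Job 1: processing = 5, completes at 5
  Job 2: processing = 6, completes at 11
  Job 3: processing = 14, completes at 25
  Job 4: processing = 20, completes at 45
Sum of completion times = 86
Average completion time = 86/4 = 21.5

21.5


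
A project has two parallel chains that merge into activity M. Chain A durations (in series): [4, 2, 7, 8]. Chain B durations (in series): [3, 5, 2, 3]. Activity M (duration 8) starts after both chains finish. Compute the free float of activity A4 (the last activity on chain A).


ES(A4) = sum of predecessors on chain A = 13
EF(A4) = ES + duration = 13 + 8 = 21
Successor of A4 is M. ES(M) = max(sum(A), sum(B)) = max(21, 13) = 21
Free float = ES(successor) - EF(current) = 21 - 21 = 0

0


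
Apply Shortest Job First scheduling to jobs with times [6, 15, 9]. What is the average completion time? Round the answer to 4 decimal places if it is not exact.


SJF order (ascending): [6, 9, 15]
Completion times:
  Job 1: burst=6, C=6
  Job 2: burst=9, C=15
  Job 3: burst=15, C=30
Average completion = 51/3 = 17.0

17.0


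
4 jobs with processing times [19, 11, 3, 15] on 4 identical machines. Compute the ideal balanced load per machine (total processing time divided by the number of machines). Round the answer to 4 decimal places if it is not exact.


Total processing time = 19 + 11 + 3 + 15 = 48
Number of machines = 4
Ideal balanced load = 48 / 4 = 12.0

12.0


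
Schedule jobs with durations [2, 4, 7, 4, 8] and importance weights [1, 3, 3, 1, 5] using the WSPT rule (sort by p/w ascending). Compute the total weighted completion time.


Compute p/w ratios and sort ascending (WSPT): [(4, 3), (8, 5), (2, 1), (7, 3), (4, 1)]
Compute weighted completion times:
  Job (p=4,w=3): C=4, w*C=3*4=12
  Job (p=8,w=5): C=12, w*C=5*12=60
  Job (p=2,w=1): C=14, w*C=1*14=14
  Job (p=7,w=3): C=21, w*C=3*21=63
  Job (p=4,w=1): C=25, w*C=1*25=25
Total weighted completion time = 174

174


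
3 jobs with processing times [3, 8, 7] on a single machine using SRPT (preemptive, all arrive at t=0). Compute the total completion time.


Since all jobs arrive at t=0, SRPT equals SPT ordering.
SPT order: [3, 7, 8]
Completion times:
  Job 1: p=3, C=3
  Job 2: p=7, C=10
  Job 3: p=8, C=18
Total completion time = 3 + 10 + 18 = 31

31


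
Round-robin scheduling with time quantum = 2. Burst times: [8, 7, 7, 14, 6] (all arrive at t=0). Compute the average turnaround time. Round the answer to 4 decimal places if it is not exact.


Time quantum = 2
Execution trace:
  J1 runs 2 units, time = 2
  J2 runs 2 units, time = 4
  J3 runs 2 units, time = 6
  J4 runs 2 units, time = 8
  J5 runs 2 units, time = 10
  J1 runs 2 units, time = 12
  J2 runs 2 units, time = 14
  J3 runs 2 units, time = 16
  J4 runs 2 units, time = 18
  J5 runs 2 units, time = 20
  J1 runs 2 units, time = 22
  J2 runs 2 units, time = 24
  J3 runs 2 units, time = 26
  J4 runs 2 units, time = 28
  J5 runs 2 units, time = 30
  J1 runs 2 units, time = 32
  J2 runs 1 units, time = 33
  J3 runs 1 units, time = 34
  J4 runs 2 units, time = 36
  J4 runs 2 units, time = 38
  J4 runs 2 units, time = 40
  J4 runs 2 units, time = 42
Finish times: [32, 33, 34, 42, 30]
Average turnaround = 171/5 = 34.2

34.2


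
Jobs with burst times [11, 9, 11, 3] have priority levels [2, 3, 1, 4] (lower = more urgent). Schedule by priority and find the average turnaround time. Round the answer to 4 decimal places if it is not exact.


Sort by priority (ascending = highest first):
Order: [(1, 11), (2, 11), (3, 9), (4, 3)]
Completion times:
  Priority 1, burst=11, C=11
  Priority 2, burst=11, C=22
  Priority 3, burst=9, C=31
  Priority 4, burst=3, C=34
Average turnaround = 98/4 = 24.5

24.5


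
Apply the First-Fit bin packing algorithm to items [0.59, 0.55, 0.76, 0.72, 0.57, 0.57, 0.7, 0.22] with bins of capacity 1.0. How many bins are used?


Place items sequentially using First-Fit:
  Item 0.59 -> new Bin 1
  Item 0.55 -> new Bin 2
  Item 0.76 -> new Bin 3
  Item 0.72 -> new Bin 4
  Item 0.57 -> new Bin 5
  Item 0.57 -> new Bin 6
  Item 0.7 -> new Bin 7
  Item 0.22 -> Bin 1 (now 0.81)
Total bins used = 7

7


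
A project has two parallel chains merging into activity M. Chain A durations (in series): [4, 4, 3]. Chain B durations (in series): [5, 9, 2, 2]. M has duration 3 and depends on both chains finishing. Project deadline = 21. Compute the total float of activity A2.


Forward pass: ES(A2) = sum of predecessors on chain A = 4
EF = ES + duration = 4 + 4 = 8
Backward pass: LF(M) = deadline = 21; LS(M) = 21 - 3 = 18
LF(A2) = LS(M) - sum(successors on chain A) = 18 - 3 = 15
LS = LF - duration = 15 - 4 = 11
Total float = LS - ES = 11 - 4 = 7

7


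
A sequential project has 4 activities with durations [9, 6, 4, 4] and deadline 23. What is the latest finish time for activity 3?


LF(activity 3) = deadline - sum of successor durations
Successors: activities 4 through 4 with durations [4]
Sum of successor durations = 4
LF = 23 - 4 = 19

19


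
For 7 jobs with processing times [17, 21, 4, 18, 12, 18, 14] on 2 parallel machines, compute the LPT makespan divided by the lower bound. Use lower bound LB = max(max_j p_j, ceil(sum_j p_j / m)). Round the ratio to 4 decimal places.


LPT order: [21, 18, 18, 17, 14, 12, 4]
Machine loads after assignment: [54, 50]
LPT makespan = 54
Lower bound = max(max_job, ceil(total/2)) = max(21, 52) = 52
Ratio = 54 / 52 = 1.0385

1.0385


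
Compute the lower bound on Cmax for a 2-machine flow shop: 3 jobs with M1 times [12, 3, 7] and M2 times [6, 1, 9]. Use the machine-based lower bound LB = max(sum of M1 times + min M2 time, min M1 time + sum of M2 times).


LB1 = sum(M1 times) + min(M2 times) = 22 + 1 = 23
LB2 = min(M1 times) + sum(M2 times) = 3 + 16 = 19
Lower bound = max(LB1, LB2) = max(23, 19) = 23

23


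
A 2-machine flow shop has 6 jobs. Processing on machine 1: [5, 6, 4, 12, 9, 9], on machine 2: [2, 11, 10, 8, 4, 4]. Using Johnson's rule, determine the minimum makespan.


Apply Johnson's rule:
  Group 1 (a <= b): [(3, 4, 10), (2, 6, 11)]
  Group 2 (a > b): [(4, 12, 8), (5, 9, 4), (6, 9, 4), (1, 5, 2)]
Optimal job order: [3, 2, 4, 5, 6, 1]
Schedule:
  Job 3: M1 done at 4, M2 done at 14
  Job 2: M1 done at 10, M2 done at 25
  Job 4: M1 done at 22, M2 done at 33
  Job 5: M1 done at 31, M2 done at 37
  Job 6: M1 done at 40, M2 done at 44
  Job 1: M1 done at 45, M2 done at 47
Makespan = 47

47


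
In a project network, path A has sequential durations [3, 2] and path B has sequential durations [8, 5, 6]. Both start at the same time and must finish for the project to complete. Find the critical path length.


Path A total = 3 + 2 = 5
Path B total = 8 + 5 + 6 = 19
Critical path = longest path = max(5, 19) = 19

19


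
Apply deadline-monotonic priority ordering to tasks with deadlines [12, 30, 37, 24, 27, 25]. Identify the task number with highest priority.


Sort tasks by relative deadline (ascending):
  Task 1: deadline = 12
  Task 4: deadline = 24
  Task 6: deadline = 25
  Task 5: deadline = 27
  Task 2: deadline = 30
  Task 3: deadline = 37
Priority order (highest first): [1, 4, 6, 5, 2, 3]
Highest priority task = 1

1


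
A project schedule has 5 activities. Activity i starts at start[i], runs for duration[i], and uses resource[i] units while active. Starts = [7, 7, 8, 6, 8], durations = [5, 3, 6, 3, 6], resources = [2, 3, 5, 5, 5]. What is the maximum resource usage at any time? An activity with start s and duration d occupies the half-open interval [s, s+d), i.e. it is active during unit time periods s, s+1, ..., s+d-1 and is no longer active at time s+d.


Each activity i is active on [start_i, start_i + duration_i).
Compute total resource usage per time slot:
  t=0: active resources = [], total = 0
  t=1: active resources = [], total = 0
  t=2: active resources = [], total = 0
  t=3: active resources = [], total = 0
  t=4: active resources = [], total = 0
  t=5: active resources = [], total = 0
  t=6: active resources = [5], total = 5
  t=7: active resources = [2, 3, 5], total = 10
  t=8: active resources = [2, 3, 5, 5, 5], total = 20
  t=9: active resources = [2, 3, 5, 5], total = 15
  t=10: active resources = [2, 5, 5], total = 12
  t=11: active resources = [2, 5, 5], total = 12
  t=12: active resources = [5, 5], total = 10
  t=13: active resources = [5, 5], total = 10
Peak resource demand = 20

20


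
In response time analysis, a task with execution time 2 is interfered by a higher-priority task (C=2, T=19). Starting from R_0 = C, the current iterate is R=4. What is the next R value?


R_next = C + ceil(R_prev / T_hp) * C_hp
ceil(4 / 19) = ceil(0.2105) = 1
Interference = 1 * 2 = 2
R_next = 2 + 2 = 4
R_next = R_prev, so the iteration has converged (response time = 4).

4


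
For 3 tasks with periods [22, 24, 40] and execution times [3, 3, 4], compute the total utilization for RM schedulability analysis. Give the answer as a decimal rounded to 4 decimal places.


Compute individual utilizations (exact fractions):
  Task 1: C/T = 3/22 (approx. 0.1364)
  Task 2: C/T = 3/24 = 1/8 (approx. 0.125)
  Task 3: C/T = 4/40 = 1/10 (approx. 0.1)
Total utilization U = 3/22 + 1/8 + 1/10 = 159/440
Rounded to 4 decimal places: U = 0.3614
RM (Liu & Layland) bound for 3 tasks = 0.779763; compare with U = 159/440 (approx. 0.361364)
U <= bound, so schedulable by RM sufficient condition.

0.3614


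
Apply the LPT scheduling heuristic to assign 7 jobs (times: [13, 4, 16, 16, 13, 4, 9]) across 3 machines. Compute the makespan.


Sort jobs in decreasing order (LPT): [16, 16, 13, 13, 9, 4, 4]
Assign each job to the least loaded machine:
  Machine 1: jobs [16, 9], load = 25
  Machine 2: jobs [16, 4, 4], load = 24
  Machine 3: jobs [13, 13], load = 26
Makespan = max load = 26

26


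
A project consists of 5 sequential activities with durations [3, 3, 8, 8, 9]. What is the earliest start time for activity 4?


Activity 4 starts after activities 1 through 3 complete.
Predecessor durations: [3, 3, 8]
ES = 3 + 3 + 8 = 14

14


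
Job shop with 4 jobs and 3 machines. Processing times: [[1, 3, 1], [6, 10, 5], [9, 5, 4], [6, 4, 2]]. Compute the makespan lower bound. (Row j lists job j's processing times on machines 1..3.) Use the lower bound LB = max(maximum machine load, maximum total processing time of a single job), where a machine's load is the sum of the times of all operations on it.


Machine loads:
  Machine 1: 1 + 6 + 9 + 6 = 22
  Machine 2: 3 + 10 + 5 + 4 = 22
  Machine 3: 1 + 5 + 4 + 2 = 12
Max machine load = 22
Job totals:
  Job 1: 5
  Job 2: 21
  Job 3: 18
  Job 4: 12
Max job total = 21
Lower bound = max(22, 21) = 22

22


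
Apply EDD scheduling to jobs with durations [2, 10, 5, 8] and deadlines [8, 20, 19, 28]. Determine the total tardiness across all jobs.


Sort by due date (EDD order): [(2, 8), (5, 19), (10, 20), (8, 28)]
Compute completion times and tardiness:
  Job 1: p=2, d=8, C=2, tardiness=max(0,2-8)=0
  Job 2: p=5, d=19, C=7, tardiness=max(0,7-19)=0
  Job 3: p=10, d=20, C=17, tardiness=max(0,17-20)=0
  Job 4: p=8, d=28, C=25, tardiness=max(0,25-28)=0
Total tardiness = 0

0


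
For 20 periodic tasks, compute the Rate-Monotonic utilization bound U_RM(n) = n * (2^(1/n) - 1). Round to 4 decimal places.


Compute 2^(1/20) = 1.0352649238
Subtract 1: 1.0352649238 - 1 = 0.0352649238
Multiply by n: 20 * 0.0352649238 = 0.7052984760
Round to 4 dp: 0.7053

0.7053


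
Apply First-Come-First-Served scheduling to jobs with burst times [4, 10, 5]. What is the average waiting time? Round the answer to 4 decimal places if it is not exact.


FCFS order (as given): [4, 10, 5]
Waiting times:
  Job 1: wait = 0
  Job 2: wait = 4
  Job 3: wait = 14
Sum of waiting times = 18
Average waiting time = 18/3 = 6.0

6.0


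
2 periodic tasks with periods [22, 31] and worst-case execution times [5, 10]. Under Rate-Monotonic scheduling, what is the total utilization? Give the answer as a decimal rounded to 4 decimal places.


Compute individual utilizations (exact fractions):
  Task 1: C/T = 5/22 (approx. 0.2273)
  Task 2: C/T = 10/31 (approx. 0.3226)
Total utilization U = 5/22 + 10/31 = 375/682
Rounded to 4 decimal places: U = 0.5499
RM (Liu & Layland) bound for 2 tasks = 0.828427; compare with U = 375/682 (approx. 0.549853)
U <= bound, so schedulable by RM sufficient condition.

0.5499


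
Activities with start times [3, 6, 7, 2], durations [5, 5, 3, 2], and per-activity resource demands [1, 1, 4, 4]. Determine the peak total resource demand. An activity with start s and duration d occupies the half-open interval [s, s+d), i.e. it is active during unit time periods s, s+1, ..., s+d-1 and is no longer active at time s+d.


Each activity i is active on [start_i, start_i + duration_i).
Compute total resource usage per time slot:
  t=0: active resources = [], total = 0
  t=1: active resources = [], total = 0
  t=2: active resources = [4], total = 4
  t=3: active resources = [1, 4], total = 5
  t=4: active resources = [1], total = 1
  t=5: active resources = [1], total = 1
  t=6: active resources = [1, 1], total = 2
  t=7: active resources = [1, 1, 4], total = 6
  t=8: active resources = [1, 4], total = 5
  t=9: active resources = [1, 4], total = 5
  t=10: active resources = [1], total = 1
Peak resource demand = 6

6


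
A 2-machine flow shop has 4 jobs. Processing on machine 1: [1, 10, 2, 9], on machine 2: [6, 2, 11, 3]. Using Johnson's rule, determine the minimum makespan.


Apply Johnson's rule:
  Group 1 (a <= b): [(1, 1, 6), (3, 2, 11)]
  Group 2 (a > b): [(4, 9, 3), (2, 10, 2)]
Optimal job order: [1, 3, 4, 2]
Schedule:
  Job 1: M1 done at 1, M2 done at 7
  Job 3: M1 done at 3, M2 done at 18
  Job 4: M1 done at 12, M2 done at 21
  Job 2: M1 done at 22, M2 done at 24
Makespan = 24

24


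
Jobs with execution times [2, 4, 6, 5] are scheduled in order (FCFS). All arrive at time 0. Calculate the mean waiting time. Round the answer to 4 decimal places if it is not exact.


FCFS order (as given): [2, 4, 6, 5]
Waiting times:
  Job 1: wait = 0
  Job 2: wait = 2
  Job 3: wait = 6
  Job 4: wait = 12
Sum of waiting times = 20
Average waiting time = 20/4 = 5.0

5.0


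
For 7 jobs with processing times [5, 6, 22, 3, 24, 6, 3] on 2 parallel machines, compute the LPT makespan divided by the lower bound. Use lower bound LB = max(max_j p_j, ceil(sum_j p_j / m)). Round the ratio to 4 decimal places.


LPT order: [24, 22, 6, 6, 5, 3, 3]
Machine loads after assignment: [36, 33]
LPT makespan = 36
Lower bound = max(max_job, ceil(total/2)) = max(24, 35) = 35
Ratio = 36 / 35 = 1.0286

1.0286


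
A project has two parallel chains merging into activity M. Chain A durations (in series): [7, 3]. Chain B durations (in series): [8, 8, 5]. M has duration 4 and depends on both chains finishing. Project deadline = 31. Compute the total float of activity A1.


Forward pass: ES(A1) = sum of predecessors on chain A = 0
EF = ES + duration = 0 + 7 = 7
Backward pass: LF(M) = deadline = 31; LS(M) = 31 - 4 = 27
LF(A1) = LS(M) - sum(successors on chain A) = 27 - 3 = 24
LS = LF - duration = 24 - 7 = 17
Total float = LS - ES = 17 - 0 = 17

17


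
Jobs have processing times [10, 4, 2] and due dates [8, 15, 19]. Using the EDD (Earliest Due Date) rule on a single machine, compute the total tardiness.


Sort by due date (EDD order): [(10, 8), (4, 15), (2, 19)]
Compute completion times and tardiness:
  Job 1: p=10, d=8, C=10, tardiness=max(0,10-8)=2
  Job 2: p=4, d=15, C=14, tardiness=max(0,14-15)=0
  Job 3: p=2, d=19, C=16, tardiness=max(0,16-19)=0
Total tardiness = 2

2


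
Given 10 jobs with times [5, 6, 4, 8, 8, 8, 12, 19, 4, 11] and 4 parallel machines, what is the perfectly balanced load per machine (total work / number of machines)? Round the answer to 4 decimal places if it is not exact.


Total processing time = 5 + 6 + 4 + 8 + 8 + 8 + 12 + 19 + 4 + 11 = 85
Number of machines = 4
Ideal balanced load = 85 / 4 = 21.25

21.25


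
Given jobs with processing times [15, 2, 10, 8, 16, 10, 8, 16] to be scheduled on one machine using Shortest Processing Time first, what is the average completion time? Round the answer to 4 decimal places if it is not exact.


Sort jobs by processing time (SPT order): [2, 8, 8, 10, 10, 15, 16, 16]
Compute completion times sequentially:
  Job 1: processing = 2, completes at 2
  Job 2: processing = 8, completes at 10
  Job 3: processing = 8, completes at 18
  Job 4: processing = 10, completes at 28
  Job 5: processing = 10, completes at 38
  Job 6: processing = 15, completes at 53
  Job 7: processing = 16, completes at 69
  Job 8: processing = 16, completes at 85
Sum of completion times = 303
Average completion time = 303/8 = 37.875

37.875


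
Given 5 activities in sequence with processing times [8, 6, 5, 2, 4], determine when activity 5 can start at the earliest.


Activity 5 starts after activities 1 through 4 complete.
Predecessor durations: [8, 6, 5, 2]
ES = 8 + 6 + 5 + 2 = 21

21


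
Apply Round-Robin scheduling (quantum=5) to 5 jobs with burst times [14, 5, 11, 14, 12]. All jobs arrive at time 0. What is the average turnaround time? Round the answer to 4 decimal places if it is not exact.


Time quantum = 5
Execution trace:
  J1 runs 5 units, time = 5
  J2 runs 5 units, time = 10
  J3 runs 5 units, time = 15
  J4 runs 5 units, time = 20
  J5 runs 5 units, time = 25
  J1 runs 5 units, time = 30
  J3 runs 5 units, time = 35
  J4 runs 5 units, time = 40
  J5 runs 5 units, time = 45
  J1 runs 4 units, time = 49
  J3 runs 1 units, time = 50
  J4 runs 4 units, time = 54
  J5 runs 2 units, time = 56
Finish times: [49, 10, 50, 54, 56]
Average turnaround = 219/5 = 43.8

43.8
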